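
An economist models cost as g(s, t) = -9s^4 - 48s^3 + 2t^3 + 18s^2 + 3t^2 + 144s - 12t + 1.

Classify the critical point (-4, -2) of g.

local maximum

The mixed partial ∂²g/∂s∂t is 0, so the Hessian at any point is diag(g_ss, g_tt) = diag(36(-3s^2 - 8s + 1), 6(2t + 1)).
At (-4, -2): H = diag(-540, -18).
Both eigenvalues are negative, so H is negative definite: a local maximum.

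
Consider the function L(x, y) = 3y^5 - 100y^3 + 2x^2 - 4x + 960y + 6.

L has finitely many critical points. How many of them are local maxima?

0

L separates as a function of x plus a function of y, so ∇L=0 decouples.
∂L/∂x = 4(x - 1) = 0 at x ∈ {1}; ∂L/∂y = 15(y - 4)(y - 2)(y + 2)(y + 4) = 0 at y ∈ {-4, -2, 2, 4}.
The Hessian is diagonal: diag(L_xx, L_yy). Second derivatives: L_xx(1)=4; L_yy(-4)=-1440, L_yy(-2)=720, L_yy(2)=-720, L_yy(4)=1440.
Local maxima occur where both diagonal entries negative: none. Count: 0.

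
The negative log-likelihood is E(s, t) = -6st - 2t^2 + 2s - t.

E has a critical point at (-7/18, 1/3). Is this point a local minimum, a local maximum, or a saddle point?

The Hessian of E is constant: H = [[0, -6], [-6, -4]].
det(H) = 0·(-4) − (-6)² = -36.
Since det(H) < 0, H is indefinite and the critical point is a saddle point.

saddle point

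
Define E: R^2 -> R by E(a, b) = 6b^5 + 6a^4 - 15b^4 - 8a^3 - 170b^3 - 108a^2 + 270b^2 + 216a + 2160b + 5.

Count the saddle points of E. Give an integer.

E separates as a function of a plus a function of b, so ∇E=0 decouples.
∂E/∂a = 24(a - 3)(a - 1)(a + 3) = 0 at a ∈ {-3, 1, 3}; ∂E/∂b = 30(b - 4)(b - 3)(b + 2)(b + 3) = 0 at b ∈ {-3, -2, 3, 4}.
The Hessian is diagonal: diag(E_aa, E_bb). Second derivatives: E_aa(-3)=576, E_aa(1)=-192, E_aa(3)=288; E_bb(-3)=-1260, E_bb(-2)=900, E_bb(3)=-900, E_bb(4)=1260.
Saddle points occur where the two diagonal entries have opposite signs: (-3, -3), (-3, 3), (1, -2), (1, 4), (3, -3), (3, 3). Count: 6.

6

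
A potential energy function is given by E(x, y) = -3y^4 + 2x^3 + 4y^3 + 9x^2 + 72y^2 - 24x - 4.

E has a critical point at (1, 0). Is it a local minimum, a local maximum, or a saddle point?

local minimum

The mixed partial ∂²E/∂x∂y is 0, so the Hessian at any point is diag(E_xx, E_yy) = diag(6(2x + 3), 12(-3y^2 + 2y + 12)).
At (1, 0): H = diag(30, 144).
Both eigenvalues are positive, so H is positive definite: a local minimum.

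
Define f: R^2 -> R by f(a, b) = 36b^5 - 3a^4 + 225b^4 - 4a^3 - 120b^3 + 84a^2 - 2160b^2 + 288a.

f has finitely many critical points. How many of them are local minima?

2

f separates as a function of a plus a function of b, so ∇f=0 decouples.
∂f/∂a = -12(a - 4)(a + 2)(a + 3) = 0 at a ∈ {-3, -2, 4}; ∂f/∂b = 180b(b - 2)(b + 3)(b + 4) = 0 at b ∈ {-4, -3, 0, 2}.
The Hessian is diagonal: diag(f_aa, f_bb). Second derivatives: f_aa(-3)=-84, f_aa(-2)=72, f_aa(4)=-504; f_bb(-4)=-4320, f_bb(-3)=2700, f_bb(0)=-4320, f_bb(2)=10800.
Local minima occur where both diagonal entries positive: (-2, -3), (-2, 2). Count: 2.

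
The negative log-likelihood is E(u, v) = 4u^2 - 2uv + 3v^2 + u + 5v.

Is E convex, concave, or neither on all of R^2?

convex

E is quadratic, so its Hessian is the constant matrix H = [[8, -2], [-2, 6]].
det(H) = 44, tr(H) = 14.
det(H) > 0 and tr(H) > 0, so H is positive definite everywhere: convex.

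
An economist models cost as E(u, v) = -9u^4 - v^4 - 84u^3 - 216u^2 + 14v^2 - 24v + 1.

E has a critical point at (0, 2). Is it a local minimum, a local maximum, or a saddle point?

local maximum

The mixed partial ∂²E/∂u∂v is 0, so the Hessian at any point is diag(E_uu, E_vv) = diag(-36(3u^2 + 14u + 12), 4(-3v^2 + 7)).
At (0, 2): H = diag(-432, -20).
Both eigenvalues are negative, so H is negative definite: a local maximum.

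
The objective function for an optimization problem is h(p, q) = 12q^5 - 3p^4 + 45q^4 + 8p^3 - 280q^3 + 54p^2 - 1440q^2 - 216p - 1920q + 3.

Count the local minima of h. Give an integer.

2

h separates as a function of p plus a function of q, so ∇h=0 decouples.
∂h/∂p = -12(p - 3)(p - 2)(p + 3) = 0 at p ∈ {-3, 2, 3}; ∂h/∂q = 60(q - 4)(q + 1)(q + 2)(q + 4) = 0 at q ∈ {-4, -2, -1, 4}.
The Hessian is diagonal: diag(h_pp, h_qq). Second derivatives: h_pp(-3)=-360, h_pp(2)=60, h_pp(3)=-72; h_qq(-4)=-2880, h_qq(-2)=720, h_qq(-1)=-900, h_qq(4)=14400.
Local minima occur where both diagonal entries positive: (2, -2), (2, 4). Count: 2.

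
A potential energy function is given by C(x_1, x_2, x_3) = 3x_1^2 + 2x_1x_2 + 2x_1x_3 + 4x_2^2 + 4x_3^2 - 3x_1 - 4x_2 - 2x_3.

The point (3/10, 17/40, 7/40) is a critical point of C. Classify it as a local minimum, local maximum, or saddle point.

local minimum

The Hessian is constant: H = [[6, 2, 2], [2, 8, 0], [2, 0, 8]].
Leading principal minors: Δ₁ = 6, Δ₂ = 44, Δ₃ = 320.
All leading minors are positive, so H is positive definite: a local minimum.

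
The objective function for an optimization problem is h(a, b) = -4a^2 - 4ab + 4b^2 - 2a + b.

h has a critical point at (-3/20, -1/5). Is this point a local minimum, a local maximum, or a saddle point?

saddle point

The Hessian of h is constant: H = [[-8, -4], [-4, 8]].
det(H) = (-8)·8 − (-4)² = -80.
Since det(H) < 0, H is indefinite and the critical point is a saddle point.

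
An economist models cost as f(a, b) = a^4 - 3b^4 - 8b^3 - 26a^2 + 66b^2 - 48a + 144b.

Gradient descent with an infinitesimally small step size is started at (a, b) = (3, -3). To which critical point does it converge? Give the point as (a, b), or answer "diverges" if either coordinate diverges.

(4, -1)

f is separable, so gradient descent decouples: a follows -∂f/∂a, b follows -∂f/∂b.
∂f/∂a = 4(a - 4)(a + 1)(a + 3); at a=3 this is -96, so a increases.
∂f/∂b = -12(b - 3)(b + 1)(b + 4); at b=-3 this is -144, so b increases.
a converges to its nearest critical value 4 (a local min of the a-part); b converges to -1. The iterate converges to (4, -1).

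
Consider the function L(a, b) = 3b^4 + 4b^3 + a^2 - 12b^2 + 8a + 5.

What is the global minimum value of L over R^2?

-43

L(a,b) separates as P(a) + Q(b) + 5, so its minimum is min P + min Q + 5.
P'(a) = 2a + 8 vanishes at a ∈ {-4}; Q'(b) = 12b(b - 1)(b + 2) vanishes at b ∈ {-2, 0, 1}.
Local minima of P (where P''>0): P(-4)=-16. Local minima of Q: Q(-2)=-32, Q(1)=-5.
So the global minimum of L is P(-4) + Q(-2) + 5 = -16 − 32 + 5 = -43, attained at (-4, -2).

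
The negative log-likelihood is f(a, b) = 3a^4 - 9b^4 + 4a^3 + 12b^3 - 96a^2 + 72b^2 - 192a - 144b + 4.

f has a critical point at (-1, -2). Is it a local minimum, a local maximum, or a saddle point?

The mixed partial ∂²f/∂a∂b is 0, so the Hessian at any point is diag(f_aa, f_bb) = diag(12(3a^2 + 2a - 16), 36(-3b^2 + 2b + 4)).
At (-1, -2): H = diag(-180, -432).
Both eigenvalues are negative, so H is negative definite: a local maximum.

local maximum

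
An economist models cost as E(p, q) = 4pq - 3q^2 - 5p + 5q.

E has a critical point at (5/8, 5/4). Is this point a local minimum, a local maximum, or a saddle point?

The Hessian of E is constant: H = [[0, 4], [4, -6]].
det(H) = 0·(-6) − 4² = -16.
Since det(H) < 0, H is indefinite and the critical point is a saddle point.

saddle point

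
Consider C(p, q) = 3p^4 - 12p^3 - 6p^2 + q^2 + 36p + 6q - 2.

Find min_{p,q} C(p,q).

-38

C(p,q) separates as A(p) + B(q) − 2, so its minimum is min A + min B − 2.
A'(p) = 12(p - 3)(p - 1)(p + 1) vanishes at p ∈ {-1, 1, 3}; B'(q) = 2q + 6 vanishes at q ∈ {-3}.
Local minima of A (where A''>0): A(-1)=-27, A(3)=-27. Local minima of B: B(-3)=-9.
So the global minimum of C is A(-1) + B(-3) − 2 = -27 − 9 − 2 = -38, attained at (-1, -3).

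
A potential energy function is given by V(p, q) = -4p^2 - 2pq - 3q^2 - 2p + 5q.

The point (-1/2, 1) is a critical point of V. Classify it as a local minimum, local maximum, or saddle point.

The Hessian of V is constant: H = [[-8, -2], [-2, -6]].
det(H) = (-8)·(-6) − (-2)² = 44.
det(H) > 0 and tr(H) = -14 < 0, so H is negative definite and the point is a local maximum.

local maximum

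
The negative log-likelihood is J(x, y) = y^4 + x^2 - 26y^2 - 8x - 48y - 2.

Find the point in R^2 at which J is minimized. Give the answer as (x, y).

J(x,y) separates as P(x) + Q(y) − 2, so its minimum is min P + min Q − 2.
P'(x) = 2x - 8 vanishes at x ∈ {4}; Q'(y) = 4(y - 4)(y + 1)(y + 3) vanishes at y ∈ {-3, -1, 4}.
Local minima of P (where P''>0): P(4)=-16. Local minima of Q: Q(-3)=-9, Q(4)=-352.
So the global minimum of J is P(4) + Q(4) − 2 = -16 − 352 − 2 = -370, attained at (4, 4).

(4, 4)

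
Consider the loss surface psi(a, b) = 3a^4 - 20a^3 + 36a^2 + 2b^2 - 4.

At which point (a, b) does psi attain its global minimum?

(0, 0)

psi(a,b) separates as P(a) + Q(b) − 4, so its minimum is min P + min Q − 4.
P'(a) = 12a(a - 3)(a - 2) vanishes at a ∈ {0, 2, 3}; Q'(b) = 4b vanishes at b ∈ {0}.
Local minima of P (where P''>0): P(0)=0, P(3)=27. Local minima of Q: Q(0)=0.
So the global minimum of psi is P(0) + Q(0) − 4 = 0 + 0 − 4 = -4, attained at (0, 0).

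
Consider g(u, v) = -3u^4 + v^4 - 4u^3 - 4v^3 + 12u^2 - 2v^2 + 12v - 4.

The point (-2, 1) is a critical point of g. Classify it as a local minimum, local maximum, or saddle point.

The mixed partial ∂²g/∂u∂v is 0, so the Hessian at any point is diag(g_uu, g_vv) = diag(12(-3u^2 - 2u + 2), 4(3v^2 - 6v - 1)).
At (-2, 1): H = diag(-72, -16).
Both eigenvalues are negative, so H is negative definite: a local maximum.

local maximum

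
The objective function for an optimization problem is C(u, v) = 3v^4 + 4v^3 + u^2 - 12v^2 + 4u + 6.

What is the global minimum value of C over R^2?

-30

C(u,v) separates as P(u) + Q(v) + 6, so its minimum is min P + min Q + 6.
P'(u) = 2u + 4 vanishes at u ∈ {-2}; Q'(v) = 12v(v - 1)(v + 2) vanishes at v ∈ {-2, 0, 1}.
Local minima of P (where P''>0): P(-2)=-4. Local minima of Q: Q(-2)=-32, Q(1)=-5.
So the global minimum of C is P(-2) + Q(-2) + 6 = -4 − 32 + 6 = -30, attained at (-2, -2).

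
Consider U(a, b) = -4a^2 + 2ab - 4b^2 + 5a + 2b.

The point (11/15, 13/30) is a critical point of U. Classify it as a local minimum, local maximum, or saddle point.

The Hessian of U is constant: H = [[-8, 2], [2, -8]].
det(H) = (-8)·(-8) − 2² = 60.
det(H) > 0 and tr(H) = -16 < 0, so H is negative definite and the point is a local maximum.

local maximum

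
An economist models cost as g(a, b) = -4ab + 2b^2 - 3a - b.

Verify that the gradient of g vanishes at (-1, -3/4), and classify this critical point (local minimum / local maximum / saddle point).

∇g = (-4b - 3, -4a + 4b - 1); substituting (-1, -3/4) gives ∇g = (0, 0), so (-1, -3/4) is indeed a critical point.
The Hessian of g is constant: H = [[0, -4], [-4, 4]].
det(H) = 0·4 − (-4)² = -16.
Since det(H) < 0, H is indefinite and the critical point is a saddle point.

saddle point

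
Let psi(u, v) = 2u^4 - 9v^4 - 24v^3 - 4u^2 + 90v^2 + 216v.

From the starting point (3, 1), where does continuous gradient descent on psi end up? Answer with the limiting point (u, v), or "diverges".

psi is separable, so gradient descent decouples: u follows -∂psi/∂u, v follows -∂psi/∂v.
∂psi/∂u = 8u(u - 1)(u + 1); at u=3 this is 192, so u decreases.
∂psi/∂v = -36(v - 2)(v + 1)(v + 3); at v=1 this is 288, so v decreases.
u converges to its nearest critical value 1 (a local min of the u-part); v converges to -1. The iterate converges to (1, -1).

(1, -1)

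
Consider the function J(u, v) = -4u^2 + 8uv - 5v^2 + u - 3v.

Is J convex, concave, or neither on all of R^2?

J is quadratic, so its Hessian is the constant matrix H = [[-8, 8], [8, -10]].
det(H) = 16, tr(H) = -18.
det(H) > 0 and tr(H) < 0, so H is negative definite everywhere: concave.

concave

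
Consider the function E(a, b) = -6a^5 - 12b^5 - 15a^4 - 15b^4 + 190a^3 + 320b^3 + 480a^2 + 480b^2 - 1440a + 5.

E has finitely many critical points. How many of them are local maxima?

4

E separates as a function of a plus a function of b, so ∇E=0 decouples.
∂E/∂a = -30(a - 4)(a - 1)(a + 3)(a + 4) = 0 at a ∈ {-4, -3, 1, 4}; ∂E/∂b = -60b(b - 4)(b + 1)(b + 4) = 0 at b ∈ {-4, -1, 0, 4}.
The Hessian is diagonal: diag(E_aa, E_bb). Second derivatives: E_aa(-4)=1200, E_aa(-3)=-840, E_aa(1)=1800, E_aa(4)=-5040; E_bb(-4)=5760, E_bb(-1)=-900, E_bb(0)=960, E_bb(4)=-9600.
Local maxima occur where both diagonal entries negative: (-3, -1), (-3, 4), (4, -1), (4, 4). Count: 4.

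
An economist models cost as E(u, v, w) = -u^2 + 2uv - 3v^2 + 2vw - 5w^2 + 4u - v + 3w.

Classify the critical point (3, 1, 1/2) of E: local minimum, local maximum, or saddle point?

The Hessian is constant: H = [[-2, 2, 0], [2, -6, 2], [0, 2, -10]].
Leading principal minors: Δ₁ = -2, Δ₂ = 8, Δ₃ = -72.
The minors alternate sign starting negative (−, +, −), so H is negative definite: a local maximum.

local maximum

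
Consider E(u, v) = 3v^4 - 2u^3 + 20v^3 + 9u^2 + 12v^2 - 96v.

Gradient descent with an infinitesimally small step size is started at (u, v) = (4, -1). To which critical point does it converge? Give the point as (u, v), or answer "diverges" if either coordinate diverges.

E is separable, so gradient descent decouples: u follows -∂E/∂u, v follows -∂E/∂v.
∂E/∂u = -6u(u - 3); at u=4 this is -24, so u increases.
∂E/∂v = 12(v - 1)(v + 2)(v + 4); at v=-1 this is -72, so v increases.
The u-coordinate has no critical point in that direction and runs off to infinity.

diverges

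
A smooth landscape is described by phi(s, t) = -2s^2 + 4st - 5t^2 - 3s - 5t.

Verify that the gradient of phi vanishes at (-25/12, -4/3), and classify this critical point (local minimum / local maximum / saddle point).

local maximum

∇phi = (-4s + 4t - 3, 4s - 10t - 5); substituting (-25/12, -4/3) gives ∇phi = (0, 0), so (-25/12, -4/3) is indeed a critical point.
The Hessian of phi is constant: H = [[-4, 4], [4, -10]].
det(H) = (-4)·(-10) − 4² = 24.
det(H) > 0 and tr(H) = -14 < 0, so H is negative definite and the point is a local maximum.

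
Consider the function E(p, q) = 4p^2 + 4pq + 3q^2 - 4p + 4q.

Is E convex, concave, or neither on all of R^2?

convex

E is quadratic, so its Hessian is the constant matrix H = [[8, 4], [4, 6]].
det(H) = 32, tr(H) = 14.
det(H) > 0 and tr(H) > 0, so H is positive definite everywhere: convex.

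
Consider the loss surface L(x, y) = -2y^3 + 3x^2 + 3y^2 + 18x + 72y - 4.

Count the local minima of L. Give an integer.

1

L separates as a function of x plus a function of y, so ∇L=0 decouples.
∂L/∂x = 6(x + 3) = 0 at x ∈ {-3}; ∂L/∂y = -6(y - 4)(y + 3) = 0 at y ∈ {-3, 4}.
The Hessian is diagonal: diag(L_xx, L_yy). Second derivatives: L_xx(-3)=6; L_yy(-3)=42, L_yy(4)=-42.
Local minima occur where both diagonal entries positive: (-3, -3). Count: 1.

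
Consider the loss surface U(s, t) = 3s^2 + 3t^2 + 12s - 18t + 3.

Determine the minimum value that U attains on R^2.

U(s,t) separates as P(s) + Q(t) + 3, so its minimum is min P + min Q + 3.
P'(s) = 6s + 12 vanishes at s ∈ {-2}; Q'(t) = 6(t - 3) vanishes at t ∈ {3}.
Local minima of P (where P''>0): P(-2)=-12. Local minima of Q: Q(3)=-27.
So the global minimum of U is P(-2) + Q(3) + 3 = -12 − 27 + 3 = -36, attained at (-2, 3).

-36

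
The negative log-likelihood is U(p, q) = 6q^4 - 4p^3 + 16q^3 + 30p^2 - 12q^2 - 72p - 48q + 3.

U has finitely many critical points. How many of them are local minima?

2

U separates as a function of p plus a function of q, so ∇U=0 decouples.
∂U/∂p = -12(p - 3)(p - 2) = 0 at p ∈ {2, 3}; ∂U/∂q = 24(q - 1)(q + 1)(q + 2) = 0 at q ∈ {-2, -1, 1}.
The Hessian is diagonal: diag(U_pp, U_qq). Second derivatives: U_pp(2)=12, U_pp(3)=-12; U_qq(-2)=72, U_qq(-1)=-48, U_qq(1)=144.
Local minima occur where both diagonal entries positive: (2, -2), (2, 1). Count: 2.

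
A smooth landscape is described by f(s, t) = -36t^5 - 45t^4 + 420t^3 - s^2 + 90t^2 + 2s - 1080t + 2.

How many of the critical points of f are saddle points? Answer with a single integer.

f separates as a function of s plus a function of t, so ∇f=0 decouples.
∂f/∂s = -2(s - 1) = 0 at s ∈ {1}; ∂f/∂t = -180(t - 2)(t - 1)(t + 1)(t + 3) = 0 at t ∈ {-3, -1, 1, 2}.
The Hessian is diagonal: diag(f_ss, f_tt). Second derivatives: f_ss(1)=-2; f_tt(-3)=7200, f_tt(-1)=-2160, f_tt(1)=1440, f_tt(2)=-2700.
Saddle points occur where the two diagonal entries have opposite signs: (1, -3), (1, 1). Count: 2.

2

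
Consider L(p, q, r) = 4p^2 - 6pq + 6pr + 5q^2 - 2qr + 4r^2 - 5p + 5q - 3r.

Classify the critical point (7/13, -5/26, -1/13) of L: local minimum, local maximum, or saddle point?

local minimum

The Hessian is constant: H = [[8, -6, 6], [-6, 10, -2], [6, -2, 8]].
Leading principal minors: Δ₁ = 8, Δ₂ = 44, Δ₃ = 104.
All leading minors are positive, so H is positive definite: a local minimum.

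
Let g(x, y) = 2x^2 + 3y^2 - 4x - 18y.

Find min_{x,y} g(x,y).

g(x,y) separates as P(x) + Q(y), so its minimum is min P + min Q.
P'(x) = 4x - 4 vanishes at x ∈ {1}; Q'(y) = 6y - 18 vanishes at y ∈ {3}.
Local minima of P (where P''>0): P(1)=-2. Local minima of Q: Q(3)=-27.
So the global minimum of g is P(1) + Q(3) = -2 − 27 = -29, attained at (1, 3).

-29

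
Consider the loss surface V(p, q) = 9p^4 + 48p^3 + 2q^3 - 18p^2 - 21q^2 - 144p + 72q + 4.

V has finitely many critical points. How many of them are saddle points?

V separates as a function of p plus a function of q, so ∇V=0 decouples.
∂V/∂p = 36(p - 1)(p + 1)(p + 4) = 0 at p ∈ {-4, -1, 1}; ∂V/∂q = 6(q - 4)(q - 3) = 0 at q ∈ {3, 4}.
The Hessian is diagonal: diag(V_pp, V_qq). Second derivatives: V_pp(-4)=540, V_pp(-1)=-216, V_pp(1)=360; V_qq(3)=-6, V_qq(4)=6.
Saddle points occur where the two diagonal entries have opposite signs: (-4, 3), (-1, 4), (1, 3). Count: 3.

3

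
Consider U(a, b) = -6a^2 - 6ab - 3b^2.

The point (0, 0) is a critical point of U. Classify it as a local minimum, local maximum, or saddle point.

The Hessian of U is constant: H = [[-12, -6], [-6, -6]].
det(H) = (-12)·(-6) − (-6)² = 36.
det(H) > 0 and tr(H) = -18 < 0, so H is negative definite and the point is a local maximum.

local maximum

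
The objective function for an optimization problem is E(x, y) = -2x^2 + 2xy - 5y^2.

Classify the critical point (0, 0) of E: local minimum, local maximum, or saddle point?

local maximum

The Hessian of E is constant: H = [[-4, 2], [2, -10]].
det(H) = (-4)·(-10) − 2² = 36.
det(H) > 0 and tr(H) = -14 < 0, so H is negative definite and the point is a local maximum.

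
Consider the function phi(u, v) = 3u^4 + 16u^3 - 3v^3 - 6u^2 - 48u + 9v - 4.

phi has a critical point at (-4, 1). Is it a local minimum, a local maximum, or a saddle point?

The mixed partial ∂²phi/∂u∂v is 0, so the Hessian at any point is diag(phi_uu, phi_vv) = diag(12(3u^2 + 8u - 1), -18v).
At (-4, 1): H = diag(180, -18).
The eigenvalues have opposite signs, so H is indefinite: a saddle point.

saddle point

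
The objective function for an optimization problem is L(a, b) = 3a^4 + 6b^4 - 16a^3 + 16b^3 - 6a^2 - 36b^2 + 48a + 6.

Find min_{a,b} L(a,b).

L(a,b) separates as P(a) + Q(b) + 6, so its minimum is min P + min Q + 6.
P'(a) = 12(a - 4)(a - 1)(a + 1) vanishes at a ∈ {-1, 1, 4}; Q'(b) = 24b(b - 1)(b + 3) vanishes at b ∈ {-3, 0, 1}.
Local minima of P (where P''>0): P(-1)=-35, P(4)=-160. Local minima of Q: Q(-3)=-270, Q(1)=-14.
So the global minimum of L is P(4) + Q(-3) + 6 = -160 − 270 + 6 = -424, attained at (4, -3).

-424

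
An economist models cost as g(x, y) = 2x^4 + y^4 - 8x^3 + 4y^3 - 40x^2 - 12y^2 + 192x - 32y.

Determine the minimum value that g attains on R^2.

g(x,y) separates as P(x) + Q(y), so its minimum is min P + min Q.
P'(x) = 8(x - 4)(x - 2)(x + 3) vanishes at x ∈ {-3, 2, 4}; Q'(y) = 4(y - 2)(y + 1)(y + 4) vanishes at y ∈ {-4, -1, 2}.
Local minima of P (where P''>0): P(-3)=-558, P(4)=128. Local minima of Q: Q(-4)=-64, Q(2)=-64.
So the global minimum of g is P(-3) + Q(-4) = -558 − 64 = -622, attained at (-3, -4).

-622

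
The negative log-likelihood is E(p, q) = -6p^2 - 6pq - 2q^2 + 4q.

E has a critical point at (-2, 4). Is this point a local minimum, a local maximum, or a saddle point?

The Hessian of E is constant: H = [[-12, -6], [-6, -4]].
det(H) = (-12)·(-4) − (-6)² = 12.
det(H) > 0 and tr(H) = -16 < 0, so H is negative definite and the point is a local maximum.

local maximum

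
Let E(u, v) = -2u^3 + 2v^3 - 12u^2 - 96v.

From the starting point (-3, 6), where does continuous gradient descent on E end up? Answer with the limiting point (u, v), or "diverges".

E is separable, so gradient descent decouples: u follows -∂E/∂u, v follows -∂E/∂v.
∂E/∂u = -6u(u + 4); at u=-3 this is 18, so u decreases.
∂E/∂v = 6(v - 4)(v + 4); at v=6 this is 120, so v decreases.
u converges to its nearest critical value -4 (a local min of the u-part); v converges to 4. The iterate converges to (-4, 4).

(-4, 4)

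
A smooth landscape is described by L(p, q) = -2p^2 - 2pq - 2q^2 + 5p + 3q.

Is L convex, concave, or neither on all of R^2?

concave

L is quadratic, so its Hessian is the constant matrix H = [[-4, -2], [-2, -4]].
det(H) = 12, tr(H) = -8.
det(H) > 0 and tr(H) < 0, so H is negative definite everywhere: concave.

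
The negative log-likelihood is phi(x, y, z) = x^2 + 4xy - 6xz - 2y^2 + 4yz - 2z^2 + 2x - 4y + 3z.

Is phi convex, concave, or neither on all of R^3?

phi is quadratic, so its Hessian is the constant matrix H = [[2, 4, -6], [4, -4, 4], [-6, 4, -4]].
Leading principal minors: 2, -24, 16.
Neither pattern holds ⇒ H is indefinite ⇒ neither convex nor concave.

neither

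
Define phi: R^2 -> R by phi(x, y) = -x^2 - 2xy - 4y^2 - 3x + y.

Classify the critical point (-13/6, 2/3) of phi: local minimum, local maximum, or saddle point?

local maximum

The Hessian of phi is constant: H = [[-2, -2], [-2, -8]].
det(H) = (-2)·(-8) − (-2)² = 12.
det(H) > 0 and tr(H) = -10 < 0, so H is negative definite and the point is a local maximum.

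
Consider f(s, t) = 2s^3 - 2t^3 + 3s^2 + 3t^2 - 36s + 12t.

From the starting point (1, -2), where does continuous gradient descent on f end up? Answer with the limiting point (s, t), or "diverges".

f is separable, so gradient descent decouples: s follows -∂f/∂s, t follows -∂f/∂t.
∂f/∂s = 6(s - 2)(s + 3); at s=1 this is -24, so s increases.
∂f/∂t = -6(t - 2)(t + 1); at t=-2 this is -24, so t increases.
s converges to its nearest critical value 2 (a local min of the s-part); t converges to -1. The iterate converges to (2, -1).

(2, -1)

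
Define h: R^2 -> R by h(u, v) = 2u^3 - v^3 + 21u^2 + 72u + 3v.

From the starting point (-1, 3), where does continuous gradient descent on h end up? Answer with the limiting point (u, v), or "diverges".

h is separable, so gradient descent decouples: u follows -∂h/∂u, v follows -∂h/∂v.
∂h/∂u = 6(u + 3)(u + 4); at u=-1 this is 36, so u decreases.
∂h/∂v = -3(v - 1)(v + 1); at v=3 this is -24, so v increases.
The v-coordinate has no critical point in that direction and runs off to infinity.

diverges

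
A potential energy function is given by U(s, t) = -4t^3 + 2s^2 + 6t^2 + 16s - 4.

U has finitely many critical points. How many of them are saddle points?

1

U separates as a function of s plus a function of t, so ∇U=0 decouples.
∂U/∂s = 4(s + 4) = 0 at s ∈ {-4}; ∂U/∂t = -12t(t - 1) = 0 at t ∈ {0, 1}.
The Hessian is diagonal: diag(U_ss, U_tt). Second derivatives: U_ss(-4)=4; U_tt(0)=12, U_tt(1)=-12.
Saddle points occur where the two diagonal entries have opposite signs: (-4, 1). Count: 1.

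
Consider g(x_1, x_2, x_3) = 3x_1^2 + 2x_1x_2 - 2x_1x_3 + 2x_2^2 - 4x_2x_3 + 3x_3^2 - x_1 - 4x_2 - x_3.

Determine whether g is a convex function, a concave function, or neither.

g is quadratic, so its Hessian is the constant matrix H = [[6, 2, -2], [2, 4, -4], [-2, -4, 6]].
Leading principal minors: 6, 20, 40.
All positive ⇒ H ≻ 0 ⇒ convex.

convex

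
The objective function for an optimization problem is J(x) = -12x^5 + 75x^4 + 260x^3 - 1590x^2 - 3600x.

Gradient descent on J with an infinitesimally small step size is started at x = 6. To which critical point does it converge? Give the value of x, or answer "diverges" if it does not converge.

diverges

J'(x) = -60(x - 5)(x - 4)(x + 1)(x + 3), so J'(6) = -7560.
Gradient descent moves in the -J' direction, i.e. x is increasing.
There is no critical point above x=6, and J' keeps the same sign, so the iterate runs off to +∞.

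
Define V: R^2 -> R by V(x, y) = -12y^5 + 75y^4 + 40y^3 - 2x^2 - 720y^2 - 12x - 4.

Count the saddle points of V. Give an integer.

V separates as a function of x plus a function of y, so ∇V=0 decouples.
∂V/∂x = -4(x + 3) = 0 at x ∈ {-3}; ∂V/∂y = -60y(y - 4)(y - 3)(y + 2) = 0 at y ∈ {-2, 0, 3, 4}.
The Hessian is diagonal: diag(V_xx, V_yy). Second derivatives: V_xx(-3)=-4; V_yy(-2)=3600, V_yy(0)=-1440, V_yy(3)=900, V_yy(4)=-1440.
Saddle points occur where the two diagonal entries have opposite signs: (-3, -2), (-3, 3). Count: 2.

2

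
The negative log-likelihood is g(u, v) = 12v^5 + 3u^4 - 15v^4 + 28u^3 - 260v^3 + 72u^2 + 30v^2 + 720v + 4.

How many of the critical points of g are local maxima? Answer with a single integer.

g separates as a function of u plus a function of v, so ∇g=0 decouples.
∂g/∂u = 12u(u + 3)(u + 4) = 0 at u ∈ {-4, -3, 0}; ∂g/∂v = 60(v - 4)(v - 1)(v + 1)(v + 3) = 0 at v ∈ {-3, -1, 1, 4}.
The Hessian is diagonal: diag(g_uu, g_vv). Second derivatives: g_uu(-4)=48, g_uu(-3)=-36, g_uu(0)=144; g_vv(-3)=-3360, g_vv(-1)=1200, g_vv(1)=-1440, g_vv(4)=6300.
Local maxima occur where both diagonal entries negative: (-3, -3), (-3, 1). Count: 2.

2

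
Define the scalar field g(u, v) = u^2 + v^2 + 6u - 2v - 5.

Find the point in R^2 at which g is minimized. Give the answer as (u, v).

g(u,v) separates as P(u) + Q(v) − 5, so its minimum is min P + min Q − 5.
P'(u) = 2u + 6 vanishes at u ∈ {-3}; Q'(v) = 2v - 2 vanishes at v ∈ {1}.
Local minima of P (where P''>0): P(-3)=-9. Local minima of Q: Q(1)=-1.
So the global minimum of g is P(-3) + Q(1) − 5 = -9 − 1 − 5 = -15, attained at (-3, 1).

(-3, 1)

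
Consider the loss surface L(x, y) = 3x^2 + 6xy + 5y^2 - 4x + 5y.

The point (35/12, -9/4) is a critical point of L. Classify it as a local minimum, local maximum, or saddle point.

local minimum

The Hessian of L is constant: H = [[6, 6], [6, 10]].
det(H) = 6·10 − 6² = 24.
det(H) > 0 and tr(H) = 16 > 0, so H is positive definite and the point is a local minimum.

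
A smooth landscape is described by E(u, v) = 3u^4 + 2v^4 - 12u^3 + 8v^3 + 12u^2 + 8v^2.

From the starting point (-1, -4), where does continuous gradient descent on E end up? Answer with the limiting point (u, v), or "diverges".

(0, -2)

E is separable, so gradient descent decouples: u follows -∂E/∂u, v follows -∂E/∂v.
∂E/∂u = 12u(u - 2)(u - 1); at u=-1 this is -72, so u increases.
∂E/∂v = 8v(v + 1)(v + 2); at v=-4 this is -192, so v increases.
u converges to its nearest critical value 0 (a local min of the u-part); v converges to -2. The iterate converges to (0, -2).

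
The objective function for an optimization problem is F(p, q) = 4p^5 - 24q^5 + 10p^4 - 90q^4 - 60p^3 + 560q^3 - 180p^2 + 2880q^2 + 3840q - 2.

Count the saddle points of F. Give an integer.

8

F separates as a function of p plus a function of q, so ∇F=0 decouples.
∂F/∂p = 20p(p - 3)(p + 2)(p + 3) = 0 at p ∈ {-3, -2, 0, 3}; ∂F/∂q = -120(q - 4)(q + 1)(q + 2)(q + 4) = 0 at q ∈ {-4, -2, -1, 4}.
The Hessian is diagonal: diag(F_pp, F_qq). Second derivatives: F_pp(-3)=-360, F_pp(-2)=200, F_pp(0)=-360, F_pp(3)=1800; F_qq(-4)=5760, F_qq(-2)=-1440, F_qq(-1)=1800, F_qq(4)=-28800.
Saddle points occur where the two diagonal entries have opposite signs: (-3, -4), (-3, -1), (-2, -2), (-2, 4), (0, -4), (0, -1), (3, -2), (3, 4). Count: 8.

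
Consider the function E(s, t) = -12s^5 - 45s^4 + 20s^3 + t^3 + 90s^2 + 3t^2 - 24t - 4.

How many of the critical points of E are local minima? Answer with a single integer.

E separates as a function of s plus a function of t, so ∇E=0 decouples.
∂E/∂s = -60s(s - 1)(s + 1)(s + 3) = 0 at s ∈ {-3, -1, 0, 1}; ∂E/∂t = 3(t - 2)(t + 4) = 0 at t ∈ {-4, 2}.
The Hessian is diagonal: diag(E_ss, E_tt). Second derivatives: E_ss(-3)=1440, E_ss(-1)=-240, E_ss(0)=180, E_ss(1)=-480; E_tt(-4)=-18, E_tt(2)=18.
Local minima occur where both diagonal entries positive: (-3, 2), (0, 2). Count: 2.

2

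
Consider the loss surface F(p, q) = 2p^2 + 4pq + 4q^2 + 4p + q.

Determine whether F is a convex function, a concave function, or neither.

convex

F is quadratic, so its Hessian is the constant matrix H = [[4, 4], [4, 8]].
det(H) = 16, tr(H) = 12.
det(H) > 0 and tr(H) > 0, so H is positive definite everywhere: convex.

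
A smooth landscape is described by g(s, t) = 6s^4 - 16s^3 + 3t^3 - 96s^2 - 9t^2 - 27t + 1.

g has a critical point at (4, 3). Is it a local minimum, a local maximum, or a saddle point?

The mixed partial ∂²g/∂s∂t is 0, so the Hessian at any point is diag(g_ss, g_tt) = diag(24(3s^2 - 4s - 8), 18(t - 1)).
At (4, 3): H = diag(576, 36).
Both eigenvalues are positive, so H is positive definite: a local minimum.

local minimum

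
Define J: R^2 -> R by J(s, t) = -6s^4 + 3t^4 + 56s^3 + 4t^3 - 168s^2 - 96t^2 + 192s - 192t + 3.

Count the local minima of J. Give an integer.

2

J separates as a function of s plus a function of t, so ∇J=0 decouples.
∂J/∂s = -24(s - 4)(s - 2)(s - 1) = 0 at s ∈ {1, 2, 4}; ∂J/∂t = 12(t - 4)(t + 1)(t + 4) = 0 at t ∈ {-4, -1, 4}.
The Hessian is diagonal: diag(J_ss, J_tt). Second derivatives: J_ss(1)=-72, J_ss(2)=48, J_ss(4)=-144; J_tt(-4)=288, J_tt(-1)=-180, J_tt(4)=480.
Local minima occur where both diagonal entries positive: (2, -4), (2, 4). Count: 2.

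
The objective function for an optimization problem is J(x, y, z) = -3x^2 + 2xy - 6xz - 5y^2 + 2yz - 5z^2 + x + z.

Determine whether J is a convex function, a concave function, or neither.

concave

J is quadratic, so its Hessian is the constant matrix H = [[-6, 2, -6], [2, -10, 2], [-6, 2, -10]].
Leading principal minors: -6, 56, -224.
Signs alternate −, +, − ⇒ H ≺ 0 ⇒ concave.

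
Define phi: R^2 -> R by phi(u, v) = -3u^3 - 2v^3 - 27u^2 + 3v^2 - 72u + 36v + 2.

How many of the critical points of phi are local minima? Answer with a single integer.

phi separates as a function of u plus a function of v, so ∇phi=0 decouples.
∂phi/∂u = -9(u + 2)(u + 4) = 0 at u ∈ {-4, -2}; ∂phi/∂v = -6(v - 3)(v + 2) = 0 at v ∈ {-2, 3}.
The Hessian is diagonal: diag(phi_uu, phi_vv). Second derivatives: phi_uu(-4)=18, phi_uu(-2)=-18; phi_vv(-2)=30, phi_vv(3)=-30.
Local minima occur where both diagonal entries positive: (-4, -2). Count: 1.

1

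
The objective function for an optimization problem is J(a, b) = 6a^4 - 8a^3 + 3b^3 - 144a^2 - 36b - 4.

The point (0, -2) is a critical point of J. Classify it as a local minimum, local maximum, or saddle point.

local maximum

The mixed partial ∂²J/∂a∂b is 0, so the Hessian at any point is diag(J_aa, J_bb) = diag(24(3a^2 - 2a - 12), 18b).
At (0, -2): H = diag(-288, -36).
Both eigenvalues are negative, so H is negative definite: a local maximum.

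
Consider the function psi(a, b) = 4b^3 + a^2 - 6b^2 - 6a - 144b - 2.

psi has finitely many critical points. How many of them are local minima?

1

psi separates as a function of a plus a function of b, so ∇psi=0 decouples.
∂psi/∂a = 2(a - 3) = 0 at a ∈ {3}; ∂psi/∂b = 12(b - 4)(b + 3) = 0 at b ∈ {-3, 4}.
The Hessian is diagonal: diag(psi_aa, psi_bb). Second derivatives: psi_aa(3)=2; psi_bb(-3)=-84, psi_bb(4)=84.
Local minima occur where both diagonal entries positive: (3, 4). Count: 1.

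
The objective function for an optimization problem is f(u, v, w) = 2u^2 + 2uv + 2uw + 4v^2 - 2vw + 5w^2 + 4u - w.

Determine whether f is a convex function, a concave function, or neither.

convex

f is quadratic, so its Hessian is the constant matrix H = [[4, 2, 2], [2, 8, -2], [2, -2, 10]].
Leading principal minors: 4, 28, 216.
All positive ⇒ H ≻ 0 ⇒ convex.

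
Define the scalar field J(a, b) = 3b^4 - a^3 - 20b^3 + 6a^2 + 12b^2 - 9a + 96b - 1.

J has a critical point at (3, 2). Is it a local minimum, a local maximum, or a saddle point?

The mixed partial ∂²J/∂a∂b is 0, so the Hessian at any point is diag(J_aa, J_bb) = diag(6(-a + 2), 12(3b^2 - 10b + 2)).
At (3, 2): H = diag(-6, -72).
Both eigenvalues are negative, so H is negative definite: a local maximum.

local maximum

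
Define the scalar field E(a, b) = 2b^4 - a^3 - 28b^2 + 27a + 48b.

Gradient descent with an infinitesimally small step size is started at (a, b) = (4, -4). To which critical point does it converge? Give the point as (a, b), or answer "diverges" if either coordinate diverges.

diverges

E is separable, so gradient descent decouples: a follows -∂E/∂a, b follows -∂E/∂b.
∂E/∂a = -3(a - 3)(a + 3); at a=4 this is -21, so a increases.
∂E/∂b = 8(b - 2)(b - 1)(b + 3); at b=-4 this is -240, so b increases.
The a-coordinate has no critical point in that direction and runs off to infinity.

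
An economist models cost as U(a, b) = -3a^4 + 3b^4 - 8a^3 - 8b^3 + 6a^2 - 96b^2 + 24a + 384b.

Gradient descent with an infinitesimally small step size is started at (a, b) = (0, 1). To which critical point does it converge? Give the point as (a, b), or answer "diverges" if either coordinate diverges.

U is separable, so gradient descent decouples: a follows -∂U/∂a, b follows -∂U/∂b.
∂U/∂a = -12(a - 1)(a + 1)(a + 2); at a=0 this is 24, so a decreases.
∂U/∂b = 12(b - 4)(b - 2)(b + 4); at b=1 this is 180, so b decreases.
a converges to its nearest critical value -1 (a local min of the a-part); b converges to -4. The iterate converges to (-1, -4).

(-1, -4)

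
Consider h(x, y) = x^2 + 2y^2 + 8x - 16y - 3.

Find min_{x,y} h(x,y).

h(x,y) separates as P(x) + Q(y) − 3, so its minimum is min P + min Q − 3.
P'(x) = 2x + 8 vanishes at x ∈ {-4}; Q'(y) = 4y - 16 vanishes at y ∈ {4}.
Local minima of P (where P''>0): P(-4)=-16. Local minima of Q: Q(4)=-32.
So the global minimum of h is P(-4) + Q(4) − 3 = -16 − 32 − 3 = -51, attained at (-4, 4).

-51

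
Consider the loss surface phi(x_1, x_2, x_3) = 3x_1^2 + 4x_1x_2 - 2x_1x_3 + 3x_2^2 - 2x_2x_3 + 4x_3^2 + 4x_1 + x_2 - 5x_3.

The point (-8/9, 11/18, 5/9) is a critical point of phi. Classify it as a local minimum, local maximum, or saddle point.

local minimum

The Hessian is constant: H = [[6, 4, -2], [4, 6, -2], [-2, -2, 8]].
Leading principal minors: Δ₁ = 6, Δ₂ = 20, Δ₃ = 144.
All leading minors are positive, so H is positive definite: a local minimum.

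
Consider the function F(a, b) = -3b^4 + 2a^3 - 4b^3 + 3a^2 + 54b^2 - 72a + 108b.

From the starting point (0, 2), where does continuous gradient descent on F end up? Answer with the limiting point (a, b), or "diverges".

(3, -1)

F is separable, so gradient descent decouples: a follows -∂F/∂a, b follows -∂F/∂b.
∂F/∂a = 6(a - 3)(a + 4); at a=0 this is -72, so a increases.
∂F/∂b = -12(b - 3)(b + 1)(b + 3); at b=2 this is 180, so b decreases.
a converges to its nearest critical value 3 (a local min of the a-part); b converges to -1. The iterate converges to (3, -1).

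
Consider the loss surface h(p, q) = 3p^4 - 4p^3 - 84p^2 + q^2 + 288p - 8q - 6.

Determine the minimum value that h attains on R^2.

h(p,q) separates as A(p) + B(q) − 6, so its minimum is min A + min B − 6.
A'(p) = 12(p - 3)(p - 2)(p + 4) vanishes at p ∈ {-4, 2, 3}; B'(q) = 2q - 8 vanishes at q ∈ {4}.
Local minima of A (where A''>0): A(-4)=-1472, A(3)=243. Local minima of B: B(4)=-16.
So the global minimum of h is A(-4) + B(4) − 6 = -1472 − 16 − 6 = -1494, attained at (-4, 4).

-1494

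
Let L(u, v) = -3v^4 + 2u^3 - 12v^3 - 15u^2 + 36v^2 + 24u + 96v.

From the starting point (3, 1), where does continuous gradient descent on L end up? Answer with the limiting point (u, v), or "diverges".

L is separable, so gradient descent decouples: u follows -∂L/∂u, v follows -∂L/∂v.
∂L/∂u = 6(u - 4)(u - 1); at u=3 this is -12, so u increases.
∂L/∂v = -12(v - 2)(v + 1)(v + 4); at v=1 this is 120, so v decreases.
u converges to its nearest critical value 4 (a local min of the u-part); v converges to -1. The iterate converges to (4, -1).

(4, -1)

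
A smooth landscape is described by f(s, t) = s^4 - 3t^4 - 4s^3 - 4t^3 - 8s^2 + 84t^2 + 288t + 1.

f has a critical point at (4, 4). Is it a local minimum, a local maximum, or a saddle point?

The mixed partial ∂²f/∂s∂t is 0, so the Hessian at any point is diag(f_ss, f_tt) = diag(4(3s^2 - 6s - 4), 12(-3t^2 - 2t + 14)).
At (4, 4): H = diag(80, -504).
The eigenvalues have opposite signs, so H is indefinite: a saddle point.

saddle point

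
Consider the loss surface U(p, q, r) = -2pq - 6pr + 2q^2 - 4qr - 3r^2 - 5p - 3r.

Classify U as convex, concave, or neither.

neither

U is quadratic, so its Hessian is the constant matrix H = [[0, -2, -6], [-2, 4, -4], [-6, -4, -6]].
Leading principal minors: 0, -4, -216.
Neither pattern holds ⇒ H is indefinite ⇒ neither convex nor concave.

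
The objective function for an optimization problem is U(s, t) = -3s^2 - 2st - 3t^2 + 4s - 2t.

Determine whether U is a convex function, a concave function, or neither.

U is quadratic, so its Hessian is the constant matrix H = [[-6, -2], [-2, -6]].
det(H) = 32, tr(H) = -12.
det(H) > 0 and tr(H) < 0, so H is negative definite everywhere: concave.

concave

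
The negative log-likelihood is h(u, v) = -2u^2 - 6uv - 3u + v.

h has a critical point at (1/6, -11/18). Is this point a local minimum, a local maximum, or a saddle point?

The Hessian of h is constant: H = [[-4, -6], [-6, 0]].
det(H) = (-4)·0 − (-6)² = -36.
Since det(H) < 0, H is indefinite and the critical point is a saddle point.

saddle point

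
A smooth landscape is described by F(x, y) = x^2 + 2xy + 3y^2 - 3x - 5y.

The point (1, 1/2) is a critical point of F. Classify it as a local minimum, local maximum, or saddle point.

The Hessian of F is constant: H = [[2, 2], [2, 6]].
det(H) = 2·6 − 2² = 8.
det(H) > 0 and tr(H) = 8 > 0, so H is positive definite and the point is a local minimum.

local minimum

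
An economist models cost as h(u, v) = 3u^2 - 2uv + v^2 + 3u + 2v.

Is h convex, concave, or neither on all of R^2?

h is quadratic, so its Hessian is the constant matrix H = [[6, -2], [-2, 2]].
det(H) = 8, tr(H) = 8.
det(H) > 0 and tr(H) > 0, so H is positive definite everywhere: convex.

convex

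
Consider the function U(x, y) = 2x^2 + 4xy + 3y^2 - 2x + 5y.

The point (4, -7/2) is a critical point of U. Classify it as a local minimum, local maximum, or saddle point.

The Hessian of U is constant: H = [[4, 4], [4, 6]].
det(H) = 4·6 − 4² = 8.
det(H) > 0 and tr(H) = 10 > 0, so H is positive definite and the point is a local minimum.

local minimum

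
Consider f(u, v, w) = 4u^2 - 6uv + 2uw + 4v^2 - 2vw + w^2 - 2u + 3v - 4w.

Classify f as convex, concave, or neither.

convex

f is quadratic, so its Hessian is the constant matrix H = [[8, -6, 2], [-6, 8, -2], [2, -2, 2]].
Leading principal minors: 8, 28, 40.
All positive ⇒ H ≻ 0 ⇒ convex.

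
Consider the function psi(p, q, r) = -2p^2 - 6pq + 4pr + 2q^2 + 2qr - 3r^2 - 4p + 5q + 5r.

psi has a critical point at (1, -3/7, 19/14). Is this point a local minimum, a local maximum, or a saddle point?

saddle point

The Hessian is constant: H = [[-4, -6, 4], [-6, 4, 2], [4, 2, -6]].
Leading principal minors: Δ₁ = -4, Δ₂ = -52, Δ₃ = 168.
The minors fit neither the all-positive nor the alternating-sign pattern, so H is indefinite: a saddle point.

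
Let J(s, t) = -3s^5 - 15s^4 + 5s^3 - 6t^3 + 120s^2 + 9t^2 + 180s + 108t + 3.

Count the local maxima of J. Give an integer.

2

J separates as a function of s plus a function of t, so ∇J=0 decouples.
∂J/∂s = -15(s - 2)(s + 1)(s + 2)(s + 3) = 0 at s ∈ {-3, -2, -1, 2}; ∂J/∂t = -18(t - 3)(t + 2) = 0 at t ∈ {-2, 3}.
The Hessian is diagonal: diag(J_ss, J_tt). Second derivatives: J_ss(-3)=150, J_ss(-2)=-60, J_ss(-1)=90, J_ss(2)=-900; J_tt(-2)=90, J_tt(3)=-90.
Local maxima occur where both diagonal entries negative: (-2, 3), (2, 3). Count: 2.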